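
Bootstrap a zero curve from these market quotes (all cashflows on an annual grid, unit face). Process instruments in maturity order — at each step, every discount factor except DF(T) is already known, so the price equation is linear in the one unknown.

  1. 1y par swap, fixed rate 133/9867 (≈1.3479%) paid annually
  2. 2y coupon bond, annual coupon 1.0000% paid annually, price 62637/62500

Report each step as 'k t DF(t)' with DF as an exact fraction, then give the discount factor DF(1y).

step 1 [1y] swap r/1=133/9867: DF=(1 − 133/9867·(0))/(1+133/9867) = 9867/10000 ≈ 0.986700
step 2 [2y] bond c/1=1/100: DF=(62637/62500 − 1/100·(0.986700))/(1+1/100) = 393/400 ≈ 0.982500

1 1 9867/10000
2 2 393/400
DF(1y) = 9867/10000 ≈ 0.986700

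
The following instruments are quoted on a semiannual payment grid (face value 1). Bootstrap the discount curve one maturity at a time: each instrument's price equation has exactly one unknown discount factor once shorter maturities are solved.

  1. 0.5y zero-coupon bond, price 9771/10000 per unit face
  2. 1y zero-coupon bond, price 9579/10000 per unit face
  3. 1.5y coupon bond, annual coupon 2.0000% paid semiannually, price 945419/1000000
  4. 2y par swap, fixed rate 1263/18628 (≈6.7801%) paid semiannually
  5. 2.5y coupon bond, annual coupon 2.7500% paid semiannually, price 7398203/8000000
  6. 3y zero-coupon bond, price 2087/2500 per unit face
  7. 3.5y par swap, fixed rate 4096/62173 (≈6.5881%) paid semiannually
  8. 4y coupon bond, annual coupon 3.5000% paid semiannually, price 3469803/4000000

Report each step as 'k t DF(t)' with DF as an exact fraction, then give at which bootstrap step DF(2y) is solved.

1 1/2 9771/10000
2 1 9579/10000
3 3/2 9169/10000
4 2 8737/10000
5 5/2 8617/10000
6 3 2087/2500
7 7/2 497/625
8 4 466/625
DF(2y) is solved at step 4

step 1 [0.5y] zero: DF = P = 9771/10000 ≈ 0.977100
step 2 [1y] zero: DF = P = 9579/10000 ≈ 0.957900
step 3 [1.5y] bond c/2=1/100: DF=(945419/1000000 − 1/100·(0.977100+0.957900))/(1+1/100) = 9169/10000 ≈ 0.916900
step 4 [2y] swap r/2=1263/37256: DF=(1 − 1263/37256·(0.977100+0.957900+0.916900))/(1+1263/37256) = 8737/10000 ≈ 0.873700
step 5 [2.5y] bond c/2=11/800: DF=(7398203/8000000 − 11/800·(0.977100+0.957900+0.916900+0.873700))/(1+11/800) = 8617/10000 ≈ 0.861700
step 6 [3y] zero: DF = P = 2087/2500 ≈ 0.834800
step 7 [3.5y] swap r/2=2048/62173: DF=(1 − 2048/62173·(0.977100+0.957900+0.916900+0.873700+0.861700+0.834800))/(1+2048/62173) = 497/625 ≈ 0.795200
step 8 [4y] bond c/2=7/400: DF=(3469803/4000000 − 7/400·(0.977100+0.957900+0.916900+0.873700+0.861700+0.834800+0.795200))/(1+7/400) = 466/625 ≈ 0.745600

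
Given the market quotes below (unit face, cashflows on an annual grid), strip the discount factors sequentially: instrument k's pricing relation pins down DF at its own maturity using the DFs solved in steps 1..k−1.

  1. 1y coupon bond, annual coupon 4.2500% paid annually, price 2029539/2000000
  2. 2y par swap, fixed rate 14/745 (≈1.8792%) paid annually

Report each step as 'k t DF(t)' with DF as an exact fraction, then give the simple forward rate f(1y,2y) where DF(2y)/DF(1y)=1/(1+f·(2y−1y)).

1 1 4867/5000
2 2 2409/2500
f(1y,2y) = ((4867/5000)/(2409/2500) − 1)/(1) = 49/4818 ≈ 1.0170%

step 1 [1y] bond c/1=17/400: DF=(2029539/2000000 − 17/400·(0))/(1+17/400) = 4867/5000 ≈ 0.973400
step 2 [2y] swap r/1=14/745: DF=(1 − 14/745·(0.973400))/(1+14/745) = 2409/2500 ≈ 0.963600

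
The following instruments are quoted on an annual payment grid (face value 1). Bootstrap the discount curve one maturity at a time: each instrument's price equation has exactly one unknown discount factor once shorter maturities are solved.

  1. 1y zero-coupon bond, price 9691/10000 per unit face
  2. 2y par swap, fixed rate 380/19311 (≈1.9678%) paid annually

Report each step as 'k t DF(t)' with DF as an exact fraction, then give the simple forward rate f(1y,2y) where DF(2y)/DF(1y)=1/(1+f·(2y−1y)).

1 1 9691/10000
2 2 481/500
f(1y,2y) = ((9691/10000)/(481/500) − 1)/(1) = 71/9620 ≈ 0.7380%

step 1 [1y] zero: DF = P = 9691/10000 ≈ 0.969100
step 2 [2y] swap r/1=380/19311: DF=(1 − 380/19311·(0.969100))/(1+380/19311) = 481/500 ≈ 0.962000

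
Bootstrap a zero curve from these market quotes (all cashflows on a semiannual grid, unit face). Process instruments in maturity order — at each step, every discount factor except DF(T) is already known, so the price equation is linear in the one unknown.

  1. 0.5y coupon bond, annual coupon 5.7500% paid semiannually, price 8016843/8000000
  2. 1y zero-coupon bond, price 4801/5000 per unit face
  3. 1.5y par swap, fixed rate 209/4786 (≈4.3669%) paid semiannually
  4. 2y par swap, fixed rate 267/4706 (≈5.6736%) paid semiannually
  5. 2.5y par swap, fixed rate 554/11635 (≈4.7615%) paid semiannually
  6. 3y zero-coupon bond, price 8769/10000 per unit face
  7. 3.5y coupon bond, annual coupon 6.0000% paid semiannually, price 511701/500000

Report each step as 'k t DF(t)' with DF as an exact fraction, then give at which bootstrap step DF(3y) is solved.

step 1 [0.5y] bond c/2=23/800: DF=(8016843/8000000 − 23/800·(0))/(1+23/800) = 9741/10000 ≈ 0.974100
step 2 [1y] zero: DF = P = 4801/5000 ≈ 0.960200
step 3 [1.5y] swap r/2=209/9572: DF=(1 − 209/9572·(0.974100+0.960200))/(1+209/9572) = 9373/10000 ≈ 0.937300
step 4 [2y] swap r/2=267/9412: DF=(1 − 267/9412·(0.974100+0.960200+0.937300))/(1+267/9412) = 2233/2500 ≈ 0.893200
step 5 [2.5y] swap r/2=277/11635: DF=(1 − 277/11635·(0.974100+0.960200+0.937300+0.893200))/(1+277/11635) = 2223/2500 ≈ 0.889200
step 6 [3y] zero: DF = P = 8769/10000 ≈ 0.876900
step 7 [3.5y] bond c/2=3/100: DF=(511701/500000 − 3/100·(0.974100+0.960200+0.937300+0.893200+0.889200+0.876900))/(1+3/100) = 333/400 ≈ 0.832500

1 1/2 9741/10000
2 1 4801/5000
3 3/2 9373/10000
4 2 2233/2500
5 5/2 2223/2500
6 3 8769/10000
7 7/2 333/400
DF(3y) is solved at step 6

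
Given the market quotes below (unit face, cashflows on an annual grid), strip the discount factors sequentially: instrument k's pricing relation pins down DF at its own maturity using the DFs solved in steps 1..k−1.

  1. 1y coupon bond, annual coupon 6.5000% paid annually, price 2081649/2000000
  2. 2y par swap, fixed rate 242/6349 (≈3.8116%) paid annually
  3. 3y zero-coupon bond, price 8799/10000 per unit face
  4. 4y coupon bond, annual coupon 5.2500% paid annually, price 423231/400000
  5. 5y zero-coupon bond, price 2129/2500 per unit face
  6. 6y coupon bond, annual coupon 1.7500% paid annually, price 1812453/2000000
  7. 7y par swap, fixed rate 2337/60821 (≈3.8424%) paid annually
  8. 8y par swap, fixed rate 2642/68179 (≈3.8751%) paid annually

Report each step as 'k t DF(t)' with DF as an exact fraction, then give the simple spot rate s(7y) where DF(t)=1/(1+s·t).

1 1 9773/10000
2 2 4637/5000
3 3 8799/10000
4 4 1083/1250
5 5 2129/2500
6 6 2033/2500
7 7 7663/10000
8 8 3679/5000
s(7y) = (1/(7663/10000) − 1)/(7) = 2337/53641 ≈ 4.3567%

step 1 [1y] bond c/1=13/200: DF=(2081649/2000000 − 13/200·(0))/(1+13/200) = 9773/10000 ≈ 0.977300
step 2 [2y] swap r/1=242/6349: DF=(1 − 242/6349·(0.977300))/(1+242/6349) = 4637/5000 ≈ 0.927400
step 3 [3y] zero: DF = P = 8799/10000 ≈ 0.879900
step 4 [4y] bond c/1=21/400: DF=(423231/400000 − 21/400·(0.977300+0.927400+0.879900))/(1+21/400) = 1083/1250 ≈ 0.866400
step 5 [5y] zero: DF = P = 2129/2500 ≈ 0.851600
step 6 [6y] bond c/1=7/400: DF=(1812453/2000000 − 7/400·(0.977300+0.927400+0.879900+0.866400+0.851600))/(1+7/400) = 2033/2500 ≈ 0.813200
step 7 [7y] swap r/1=2337/60821: DF=(1 − 2337/60821·(0.977300+0.927400+0.879900+0.866400+0.851600+0.813200))/(1+2337/60821) = 7663/10000 ≈ 0.766300
step 8 [8y] swap r/1=2642/68179: DF=(1 − 2642/68179·(0.977300+0.927400+0.879900+0.866400+0.851600+0.813200+0.766300))/(1+2642/68179) = 3679/5000 ≈ 0.735800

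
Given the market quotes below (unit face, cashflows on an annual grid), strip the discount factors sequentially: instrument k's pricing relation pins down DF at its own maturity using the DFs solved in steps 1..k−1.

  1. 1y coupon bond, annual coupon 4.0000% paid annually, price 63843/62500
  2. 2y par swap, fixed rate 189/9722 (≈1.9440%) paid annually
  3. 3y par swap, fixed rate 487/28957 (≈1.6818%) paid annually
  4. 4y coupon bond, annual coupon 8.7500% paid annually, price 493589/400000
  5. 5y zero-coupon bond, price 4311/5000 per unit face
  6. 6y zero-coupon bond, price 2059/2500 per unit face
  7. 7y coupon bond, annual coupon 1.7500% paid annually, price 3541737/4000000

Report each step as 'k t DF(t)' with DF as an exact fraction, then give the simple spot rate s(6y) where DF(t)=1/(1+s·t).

step 1 [1y] bond c/1=1/25: DF=(63843/62500 − 1/25·(0))/(1+1/25) = 4911/5000 ≈ 0.982200
step 2 [2y] swap r/1=189/9722: DF=(1 − 189/9722·(0.982200))/(1+189/9722) = 4811/5000 ≈ 0.962200
step 3 [3y] swap r/1=487/28957: DF=(1 − 487/28957·(0.982200+0.962200))/(1+487/28957) = 9513/10000 ≈ 0.951300
step 4 [4y] bond c/1=7/80: DF=(493589/400000 − 7/80·(0.982200+0.962200+0.951300))/(1+7/80) = 9017/10000 ≈ 0.901700
step 5 [5y] zero: DF = P = 4311/5000 ≈ 0.862200
step 6 [6y] zero: DF = P = 2059/2500 ≈ 0.823600
step 7 [7y] bond c/1=7/400: DF=(3541737/4000000 − 7/400·(0.982200+0.962200+0.951300+0.901700+0.862200+0.823600))/(1+7/400) = 7759/10000 ≈ 0.775900

1 1 4911/5000
2 2 4811/5000
3 3 9513/10000
4 4 9017/10000
5 5 4311/5000
6 6 2059/2500
7 7 7759/10000
s(6y) = (1/(2059/2500) − 1)/(6) = 147/4118 ≈ 3.5697%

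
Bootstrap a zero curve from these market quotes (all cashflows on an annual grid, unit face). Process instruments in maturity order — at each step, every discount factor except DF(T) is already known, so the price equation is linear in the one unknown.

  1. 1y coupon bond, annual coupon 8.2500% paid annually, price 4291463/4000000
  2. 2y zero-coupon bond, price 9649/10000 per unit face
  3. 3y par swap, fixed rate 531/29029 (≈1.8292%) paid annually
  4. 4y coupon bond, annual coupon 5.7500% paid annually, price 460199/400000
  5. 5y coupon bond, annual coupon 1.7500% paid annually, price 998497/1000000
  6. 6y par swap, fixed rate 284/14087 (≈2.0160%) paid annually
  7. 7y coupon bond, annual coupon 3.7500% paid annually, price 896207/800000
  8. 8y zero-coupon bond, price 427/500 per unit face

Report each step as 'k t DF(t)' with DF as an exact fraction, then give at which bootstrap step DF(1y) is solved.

step 1 [1y] bond c/1=33/400: DF=(4291463/4000000 − 33/400·(0))/(1+33/400) = 9911/10000 ≈ 0.991100
step 2 [2y] zero: DF = P = 9649/10000 ≈ 0.964900
step 3 [3y] swap r/1=531/29029: DF=(1 − 531/29029·(0.991100+0.964900))/(1+531/29029) = 9469/10000 ≈ 0.946900
step 4 [4y] bond c/1=23/400: DF=(460199/400000 − 23/400·(0.991100+0.964900+0.946900))/(1+23/400) = 9301/10000 ≈ 0.930100
step 5 [5y] bond c/1=7/400: DF=(998497/1000000 − 7/400·(0.991100+0.964900+0.946900+0.930100))/(1+7/400) = 4577/5000 ≈ 0.915400
step 6 [6y] swap r/1=284/14087: DF=(1 − 284/14087·(0.991100+0.964900+0.946900+0.930100+0.915400))/(1+284/14087) = 554/625 ≈ 0.886400
step 7 [7y] bond c/1=3/80: DF=(896207/800000 − 3/80·(0.991100+0.964900+0.946900+0.930100+0.915400+0.886400))/(1+3/80) = 8761/10000 ≈ 0.876100
step 8 [8y] zero: DF = P = 427/500 ≈ 0.854000

1 1 9911/10000
2 2 9649/10000
3 3 9469/10000
4 4 9301/10000
5 5 4577/5000
6 6 554/625
7 7 8761/10000
8 8 427/500
DF(1y) is solved at step 1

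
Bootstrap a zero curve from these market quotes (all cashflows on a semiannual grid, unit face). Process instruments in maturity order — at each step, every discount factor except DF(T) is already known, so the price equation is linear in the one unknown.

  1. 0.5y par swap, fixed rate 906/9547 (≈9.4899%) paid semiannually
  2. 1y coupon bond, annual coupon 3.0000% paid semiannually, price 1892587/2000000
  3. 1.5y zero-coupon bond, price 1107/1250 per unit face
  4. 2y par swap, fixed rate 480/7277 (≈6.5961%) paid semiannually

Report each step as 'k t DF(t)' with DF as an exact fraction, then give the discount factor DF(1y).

1 1/2 9547/10000
2 1 4591/5000
3 3/2 1107/1250
4 2 22/25
DF(1y) = 4591/5000 ≈ 0.918200

step 1 [0.5y] swap r/2=453/9547: DF=(1 − 453/9547·(0))/(1+453/9547) = 9547/10000 ≈ 0.954700
step 2 [1y] bond c/2=3/200: DF=(1892587/2000000 − 3/200·(0.954700))/(1+3/200) = 4591/5000 ≈ 0.918200
step 3 [1.5y] zero: DF = P = 1107/1250 ≈ 0.885600
step 4 [2y] swap r/2=240/7277: DF=(1 − 240/7277·(0.954700+0.918200+0.885600))/(1+240/7277) = 22/25 ≈ 0.880000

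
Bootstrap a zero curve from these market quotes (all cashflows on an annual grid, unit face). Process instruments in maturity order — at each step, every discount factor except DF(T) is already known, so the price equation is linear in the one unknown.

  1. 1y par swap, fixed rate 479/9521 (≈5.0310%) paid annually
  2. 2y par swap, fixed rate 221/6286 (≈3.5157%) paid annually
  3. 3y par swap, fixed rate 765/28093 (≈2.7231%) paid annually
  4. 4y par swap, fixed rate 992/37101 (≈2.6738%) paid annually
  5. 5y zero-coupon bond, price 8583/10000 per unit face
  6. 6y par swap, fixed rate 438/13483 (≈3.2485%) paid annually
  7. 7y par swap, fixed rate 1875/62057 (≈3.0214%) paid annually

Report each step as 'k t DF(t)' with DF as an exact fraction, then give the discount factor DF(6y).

step 1 [1y] swap r/1=479/9521: DF=(1 − 479/9521·(0))/(1+479/9521) = 9521/10000 ≈ 0.952100
step 2 [2y] swap r/1=221/6286: DF=(1 − 221/6286·(0.952100))/(1+221/6286) = 9337/10000 ≈ 0.933700
step 3 [3y] swap r/1=765/28093: DF=(1 − 765/28093·(0.952100+0.933700))/(1+765/28093) = 1847/2000 ≈ 0.923500
step 4 [4y] swap r/1=992/37101: DF=(1 − 992/37101·(0.952100+0.933700+0.923500))/(1+992/37101) = 563/625 ≈ 0.900800
step 5 [5y] zero: DF = P = 8583/10000 ≈ 0.858300
step 6 [6y] swap r/1=438/13483: DF=(1 − 438/13483·(0.952100+0.933700+0.923500+0.900800+0.858300))/(1+438/13483) = 1031/1250 ≈ 0.824800
step 7 [7y] swap r/1=1875/62057: DF=(1 − 1875/62057·(0.952100+0.933700+0.923500+0.900800+0.858300+0.824800))/(1+1875/62057) = 13/16 ≈ 0.812500

1 1 9521/10000
2 2 9337/10000
3 3 1847/2000
4 4 563/625
5 5 8583/10000
6 6 1031/1250
7 7 13/16
DF(6y) = 1031/1250 ≈ 0.824800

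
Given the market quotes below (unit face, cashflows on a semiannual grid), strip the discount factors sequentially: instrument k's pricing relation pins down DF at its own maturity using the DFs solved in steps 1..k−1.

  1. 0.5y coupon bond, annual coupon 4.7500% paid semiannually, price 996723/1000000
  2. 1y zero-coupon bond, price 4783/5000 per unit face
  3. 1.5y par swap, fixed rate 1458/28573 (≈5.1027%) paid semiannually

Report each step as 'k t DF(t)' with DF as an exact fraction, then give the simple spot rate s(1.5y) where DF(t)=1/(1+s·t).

step 1 [0.5y] bond c/2=19/800: DF=(996723/1000000 − 19/800·(0))/(1+19/800) = 1217/1250 ≈ 0.973600
step 2 [1y] zero: DF = P = 4783/5000 ≈ 0.956600
step 3 [1.5y] swap r/2=729/28573: DF=(1 − 729/28573·(0.973600+0.956600))/(1+729/28573) = 9271/10000 ≈ 0.927100

1 1/2 1217/1250
2 1 4783/5000
3 3/2 9271/10000
s(1.5y) = (1/(9271/10000) − 1)/(3/2) = 486/9271 ≈ 5.2422%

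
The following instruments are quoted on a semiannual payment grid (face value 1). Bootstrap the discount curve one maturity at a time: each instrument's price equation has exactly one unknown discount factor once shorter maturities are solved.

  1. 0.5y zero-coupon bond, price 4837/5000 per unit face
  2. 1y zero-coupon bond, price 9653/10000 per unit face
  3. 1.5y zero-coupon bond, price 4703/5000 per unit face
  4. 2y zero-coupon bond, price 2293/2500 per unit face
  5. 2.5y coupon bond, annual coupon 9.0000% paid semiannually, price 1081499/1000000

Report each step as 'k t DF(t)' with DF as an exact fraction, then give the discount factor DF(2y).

step 1 [0.5y] zero: DF = P = 4837/5000 ≈ 0.967400
step 2 [1y] zero: DF = P = 9653/10000 ≈ 0.965300
step 3 [1.5y] zero: DF = P = 4703/5000 ≈ 0.940600
step 4 [2y] zero: DF = P = 2293/2500 ≈ 0.917200
step 5 [2.5y] bond c/2=9/200: DF=(1081499/1000000 − 9/200·(0.967400+0.965300+0.940600+0.917200))/(1+9/200) = 8717/10000 ≈ 0.871700

1 1/2 4837/5000
2 1 9653/10000
3 3/2 4703/5000
4 2 2293/2500
5 5/2 8717/10000
DF(2y) = 2293/2500 ≈ 0.917200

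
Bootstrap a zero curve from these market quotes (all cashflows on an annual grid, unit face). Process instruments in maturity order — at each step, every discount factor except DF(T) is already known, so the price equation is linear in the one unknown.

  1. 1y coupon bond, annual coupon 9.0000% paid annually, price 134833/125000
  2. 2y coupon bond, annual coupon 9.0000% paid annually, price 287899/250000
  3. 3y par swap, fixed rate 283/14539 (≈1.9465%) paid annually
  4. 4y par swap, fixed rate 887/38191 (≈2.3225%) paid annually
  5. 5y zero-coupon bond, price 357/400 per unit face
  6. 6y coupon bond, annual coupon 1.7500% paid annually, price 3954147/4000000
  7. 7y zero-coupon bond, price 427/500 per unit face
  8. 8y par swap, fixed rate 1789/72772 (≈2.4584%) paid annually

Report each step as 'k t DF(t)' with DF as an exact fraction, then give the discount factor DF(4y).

step 1 [1y] bond c/1=9/100: DF=(134833/125000 − 9/100·(0))/(1+9/100) = 1237/1250 ≈ 0.989600
step 2 [2y] bond c/1=9/100: DF=(287899/250000 − 9/100·(0.989600))/(1+9/100) = 2437/2500 ≈ 0.974800
step 3 [3y] swap r/1=283/14539: DF=(1 − 283/14539·(0.989600+0.974800))/(1+283/14539) = 4717/5000 ≈ 0.943400
step 4 [4y] swap r/1=887/38191: DF=(1 − 887/38191·(0.989600+0.974800+0.943400))/(1+887/38191) = 9113/10000 ≈ 0.911300
step 5 [5y] zero: DF = P = 357/400 ≈ 0.892500
step 6 [6y] bond c/1=7/400: DF=(3954147/4000000 − 7/400·(0.989600+0.974800+0.943400+0.911300+0.892500))/(1+7/400) = 1781/2000 ≈ 0.890500
step 7 [7y] zero: DF = P = 427/500 ≈ 0.854000
step 8 [8y] swap r/1=1789/72772: DF=(1 − 1789/72772·(0.989600+0.974800+0.943400+0.911300+0.892500+0.890500+0.854000))/(1+1789/72772) = 8211/10000 ≈ 0.821100

1 1 1237/1250
2 2 2437/2500
3 3 4717/5000
4 4 9113/10000
5 5 357/400
6 6 1781/2000
7 7 427/500
8 8 8211/10000
DF(4y) = 9113/10000 ≈ 0.911300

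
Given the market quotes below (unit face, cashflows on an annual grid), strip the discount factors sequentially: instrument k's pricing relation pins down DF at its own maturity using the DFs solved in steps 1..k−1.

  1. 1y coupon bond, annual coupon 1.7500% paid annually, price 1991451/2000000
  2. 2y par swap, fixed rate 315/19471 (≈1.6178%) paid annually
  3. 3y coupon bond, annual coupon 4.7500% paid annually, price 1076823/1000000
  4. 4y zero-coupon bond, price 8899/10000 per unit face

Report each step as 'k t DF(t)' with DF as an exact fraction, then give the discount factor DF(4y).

step 1 [1y] bond c/1=7/400: DF=(1991451/2000000 − 7/400·(0))/(1+7/400) = 4893/5000 ≈ 0.978600
step 2 [2y] swap r/1=315/19471: DF=(1 − 315/19471·(0.978600))/(1+315/19471) = 1937/2000 ≈ 0.968500
step 3 [3y] bond c/1=19/400: DF=(1076823/1000000 − 19/400·(0.978600+0.968500))/(1+19/400) = 9397/10000 ≈ 0.939700
step 4 [4y] zero: DF = P = 8899/10000 ≈ 0.889900

1 1 4893/5000
2 2 1937/2000
3 3 9397/10000
4 4 8899/10000
DF(4y) = 8899/10000 ≈ 0.889900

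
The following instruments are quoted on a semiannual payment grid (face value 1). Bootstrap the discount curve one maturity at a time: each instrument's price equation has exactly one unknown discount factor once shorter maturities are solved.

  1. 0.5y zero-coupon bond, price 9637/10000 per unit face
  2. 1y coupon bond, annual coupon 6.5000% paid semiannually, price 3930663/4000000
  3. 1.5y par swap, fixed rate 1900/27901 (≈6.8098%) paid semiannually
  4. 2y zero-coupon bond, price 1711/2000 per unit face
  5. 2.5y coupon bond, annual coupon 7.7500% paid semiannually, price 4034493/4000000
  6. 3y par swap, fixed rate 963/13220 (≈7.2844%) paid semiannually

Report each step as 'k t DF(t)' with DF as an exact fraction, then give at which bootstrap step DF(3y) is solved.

step 1 [0.5y] zero: DF = P = 9637/10000 ≈ 0.963700
step 2 [1y] bond c/2=13/400: DF=(3930663/4000000 − 13/400·(0.963700))/(1+13/400) = 4607/5000 ≈ 0.921400
step 3 [1.5y] swap r/2=950/27901: DF=(1 − 950/27901·(0.963700+0.921400))/(1+950/27901) = 181/200 ≈ 0.905000
step 4 [2y] zero: DF = P = 1711/2000 ≈ 0.855500
step 5 [2.5y] bond c/2=31/800: DF=(4034493/4000000 − 31/800·(0.963700+0.921400+0.905000+0.855500))/(1+31/800) = 167/200 ≈ 0.835000
step 6 [3y] swap r/2=963/26440: DF=(1 − 963/26440·(0.963700+0.921400+0.905000+0.855500+0.835000))/(1+963/26440) = 4037/5000 ≈ 0.807400

1 1/2 9637/10000
2 1 4607/5000
3 3/2 181/200
4 2 1711/2000
5 5/2 167/200
6 3 4037/5000
DF(3y) is solved at step 6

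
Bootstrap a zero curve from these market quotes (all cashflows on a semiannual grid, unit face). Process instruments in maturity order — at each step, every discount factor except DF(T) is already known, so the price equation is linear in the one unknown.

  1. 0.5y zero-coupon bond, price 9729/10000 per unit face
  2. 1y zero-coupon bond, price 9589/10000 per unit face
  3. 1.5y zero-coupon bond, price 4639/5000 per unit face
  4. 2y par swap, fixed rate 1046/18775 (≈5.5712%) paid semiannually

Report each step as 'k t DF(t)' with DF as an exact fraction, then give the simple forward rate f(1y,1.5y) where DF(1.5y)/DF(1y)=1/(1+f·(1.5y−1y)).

1 1/2 9729/10000
2 1 9589/10000
3 3/2 4639/5000
4 2 4477/5000
f(1y,1.5y) = ((9589/10000)/(4639/5000) − 1)/(1/2) = 311/4639 ≈ 6.7040%

step 1 [0.5y] zero: DF = P = 9729/10000 ≈ 0.972900
step 2 [1y] zero: DF = P = 9589/10000 ≈ 0.958900
step 3 [1.5y] zero: DF = P = 4639/5000 ≈ 0.927800
step 4 [2y] swap r/2=523/18775: DF=(1 − 523/18775·(0.972900+0.958900+0.927800))/(1+523/18775) = 4477/5000 ≈ 0.895400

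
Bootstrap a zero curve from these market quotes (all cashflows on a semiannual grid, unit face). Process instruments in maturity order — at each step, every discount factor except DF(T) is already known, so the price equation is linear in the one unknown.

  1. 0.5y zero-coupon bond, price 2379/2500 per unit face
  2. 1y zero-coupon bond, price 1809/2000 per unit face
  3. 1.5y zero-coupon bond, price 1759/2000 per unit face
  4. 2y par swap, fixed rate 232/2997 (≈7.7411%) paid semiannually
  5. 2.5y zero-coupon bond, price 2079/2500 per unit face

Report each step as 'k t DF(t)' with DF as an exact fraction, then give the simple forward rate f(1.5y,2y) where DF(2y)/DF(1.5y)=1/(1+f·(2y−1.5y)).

step 1 [0.5y] zero: DF = P = 2379/2500 ≈ 0.951600
step 2 [1y] zero: DF = P = 1809/2000 ≈ 0.904500
step 3 [1.5y] zero: DF = P = 1759/2000 ≈ 0.879500
step 4 [2y] swap r/2=116/2997: DF=(1 − 116/2997·(0.951600+0.904500+0.879500))/(1+116/2997) = 538/625 ≈ 0.860800
step 5 [2.5y] zero: DF = P = 2079/2500 ≈ 0.831600

1 1/2 2379/2500
2 1 1809/2000
3 3/2 1759/2000
4 2 538/625
5 5/2 2079/2500
f(1.5y,2y) = ((1759/2000)/(538/625) − 1)/(1/2) = 187/4304 ≈ 4.3448%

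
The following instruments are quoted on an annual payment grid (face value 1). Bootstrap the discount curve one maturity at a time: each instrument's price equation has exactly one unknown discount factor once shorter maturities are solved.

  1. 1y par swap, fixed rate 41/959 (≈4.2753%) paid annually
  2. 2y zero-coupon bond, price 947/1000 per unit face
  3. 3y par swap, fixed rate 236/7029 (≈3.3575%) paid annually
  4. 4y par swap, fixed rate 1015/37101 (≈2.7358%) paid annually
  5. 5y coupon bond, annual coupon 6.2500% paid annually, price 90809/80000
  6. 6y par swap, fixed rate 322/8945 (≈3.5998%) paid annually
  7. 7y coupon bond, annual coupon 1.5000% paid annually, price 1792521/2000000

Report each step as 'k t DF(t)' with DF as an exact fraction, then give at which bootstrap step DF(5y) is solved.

step 1 [1y] swap r/1=41/959: DF=(1 − 41/959·(0))/(1+41/959) = 959/1000 ≈ 0.959000
step 2 [2y] zero: DF = P = 947/1000 ≈ 0.947000
step 3 [3y] swap r/1=236/7029: DF=(1 − 236/7029·(0.959000+0.947000))/(1+236/7029) = 566/625 ≈ 0.905600
step 4 [4y] swap r/1=1015/37101: DF=(1 − 1015/37101·(0.959000+0.947000+0.905600))/(1+1015/37101) = 1797/2000 ≈ 0.898500
step 5 [5y] bond c/1=1/16: DF=(90809/80000 − 1/16·(0.959000+0.947000+0.905600+0.898500))/(1+1/16) = 8501/10000 ≈ 0.850100
step 6 [6y] swap r/1=322/8945: DF=(1 − 322/8945·(0.959000+0.947000+0.905600+0.898500+0.850100))/(1+322/8945) = 2017/2500 ≈ 0.806800
step 7 [7y] bond c/1=3/200: DF=(1792521/2000000 − 3/200·(0.959000+0.947000+0.905600+0.898500+0.850100+0.806800))/(1+3/200) = 8037/10000 ≈ 0.803700

1 1 959/1000
2 2 947/1000
3 3 566/625
4 4 1797/2000
5 5 8501/10000
6 6 2017/2500
7 7 8037/10000
DF(5y) is solved at step 5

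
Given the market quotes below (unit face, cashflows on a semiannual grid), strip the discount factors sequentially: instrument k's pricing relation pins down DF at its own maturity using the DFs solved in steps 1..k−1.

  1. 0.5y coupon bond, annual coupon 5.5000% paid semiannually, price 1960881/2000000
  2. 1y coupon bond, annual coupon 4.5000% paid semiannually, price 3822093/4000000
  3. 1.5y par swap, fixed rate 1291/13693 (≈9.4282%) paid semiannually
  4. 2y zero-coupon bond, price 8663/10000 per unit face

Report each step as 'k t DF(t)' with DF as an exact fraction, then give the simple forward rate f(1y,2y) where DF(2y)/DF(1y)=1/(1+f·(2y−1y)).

1 1/2 4771/5000
2 1 1827/2000
3 3/2 8709/10000
4 2 8663/10000
f(1y,2y) = ((1827/2000)/(8663/10000) − 1)/(1) = 472/8663 ≈ 5.4485%

step 1 [0.5y] bond c/2=11/400: DF=(1960881/2000000 − 11/400·(0))/(1+11/400) = 4771/5000 ≈ 0.954200
step 2 [1y] bond c/2=9/400: DF=(3822093/4000000 − 9/400·(0.954200))/(1+9/400) = 1827/2000 ≈ 0.913500
step 3 [1.5y] swap r/2=1291/27386: DF=(1 − 1291/27386·(0.954200+0.913500))/(1+1291/27386) = 8709/10000 ≈ 0.870900
step 4 [2y] zero: DF = P = 8663/10000 ≈ 0.866300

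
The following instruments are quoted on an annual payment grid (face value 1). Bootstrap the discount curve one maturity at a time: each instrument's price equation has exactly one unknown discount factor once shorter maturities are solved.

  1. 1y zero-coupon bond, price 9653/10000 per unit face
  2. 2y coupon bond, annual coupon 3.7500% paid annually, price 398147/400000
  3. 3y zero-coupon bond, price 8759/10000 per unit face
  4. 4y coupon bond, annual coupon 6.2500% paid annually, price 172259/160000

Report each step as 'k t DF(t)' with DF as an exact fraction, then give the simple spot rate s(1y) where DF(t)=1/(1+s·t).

1 1 9653/10000
2 2 1849/2000
3 3 8759/10000
4 4 4253/5000
s(1y) = (1/(9653/10000) − 1)/(1) = 347/9653 ≈ 3.5947%

step 1 [1y] zero: DF = P = 9653/10000 ≈ 0.965300
step 2 [2y] bond c/1=3/80: DF=(398147/400000 − 3/80·(0.965300))/(1+3/80) = 1849/2000 ≈ 0.924500
step 3 [3y] zero: DF = P = 8759/10000 ≈ 0.875900
step 4 [4y] bond c/1=1/16: DF=(172259/160000 − 1/16·(0.965300+0.924500+0.875900))/(1+1/16) = 4253/5000 ≈ 0.850600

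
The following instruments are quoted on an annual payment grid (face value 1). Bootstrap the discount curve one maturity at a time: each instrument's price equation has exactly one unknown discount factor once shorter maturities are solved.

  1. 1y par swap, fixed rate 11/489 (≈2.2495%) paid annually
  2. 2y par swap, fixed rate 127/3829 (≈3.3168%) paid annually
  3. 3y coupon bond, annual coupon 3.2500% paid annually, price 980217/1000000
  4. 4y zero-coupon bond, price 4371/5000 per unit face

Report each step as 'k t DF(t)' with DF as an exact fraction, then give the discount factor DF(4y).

step 1 [1y] swap r/1=11/489: DF=(1 − 11/489·(0))/(1+11/489) = 489/500 ≈ 0.978000
step 2 [2y] swap r/1=127/3829: DF=(1 − 127/3829·(0.978000))/(1+127/3829) = 1873/2000 ≈ 0.936500
step 3 [3y] bond c/1=13/400: DF=(980217/1000000 − 13/400·(0.978000+0.936500))/(1+13/400) = 8891/10000 ≈ 0.889100
step 4 [4y] zero: DF = P = 4371/5000 ≈ 0.874200

1 1 489/500
2 2 1873/2000
3 3 8891/10000
4 4 4371/5000
DF(4y) = 4371/5000 ≈ 0.874200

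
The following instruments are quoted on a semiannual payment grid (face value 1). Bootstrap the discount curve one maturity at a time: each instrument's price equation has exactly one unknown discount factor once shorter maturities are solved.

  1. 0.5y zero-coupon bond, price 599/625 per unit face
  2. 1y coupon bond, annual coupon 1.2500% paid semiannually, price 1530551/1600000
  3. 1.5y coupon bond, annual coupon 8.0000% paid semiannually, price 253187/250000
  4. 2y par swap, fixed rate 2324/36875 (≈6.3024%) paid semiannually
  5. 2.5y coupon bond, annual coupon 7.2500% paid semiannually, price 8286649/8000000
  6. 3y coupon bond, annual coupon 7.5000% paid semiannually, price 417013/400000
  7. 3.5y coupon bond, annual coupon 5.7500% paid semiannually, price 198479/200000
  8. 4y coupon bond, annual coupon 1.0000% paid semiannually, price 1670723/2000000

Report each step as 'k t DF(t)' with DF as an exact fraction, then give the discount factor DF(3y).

step 1 [0.5y] zero: DF = P = 599/625 ≈ 0.958400
step 2 [1y] bond c/2=1/160: DF=(1530551/1600000 − 1/160·(0.958400))/(1+1/160) = 9447/10000 ≈ 0.944700
step 3 [1.5y] bond c/2=1/25: DF=(253187/250000 − 1/25·(0.958400+0.944700))/(1+1/25) = 4503/5000 ≈ 0.900600
step 4 [2y] swap r/2=1162/36875: DF=(1 − 1162/36875·(0.958400+0.944700+0.900600))/(1+1162/36875) = 4419/5000 ≈ 0.883800
step 5 [2.5y] bond c/2=29/800: DF=(8286649/8000000 − 29/800·(0.958400+0.944700+0.900600+0.883800))/(1+29/800) = 4353/5000 ≈ 0.870600
step 6 [3y] bond c/2=3/80: DF=(417013/400000 − 3/80·(0.958400+0.944700+0.900600+0.883800+0.870600))/(1+3/80) = 8401/10000 ≈ 0.840100
step 7 [3.5y] bond c/2=23/800: DF=(198479/200000 − 23/800·(0.958400+0.944700+0.900600+0.883800+0.870600+0.840100))/(1+23/800) = 4069/5000 ≈ 0.813800
step 8 [4y] bond c/2=1/200: DF=(1670723/2000000 − 1/200·(0.958400+0.944700+0.900600+0.883800+0.870600+0.840100+0.813800))/(1+1/200) = 8003/10000 ≈ 0.800300

1 1/2 599/625
2 1 9447/10000
3 3/2 4503/5000
4 2 4419/5000
5 5/2 4353/5000
6 3 8401/10000
7 7/2 4069/5000
8 4 8003/10000
DF(3y) = 8401/10000 ≈ 0.840100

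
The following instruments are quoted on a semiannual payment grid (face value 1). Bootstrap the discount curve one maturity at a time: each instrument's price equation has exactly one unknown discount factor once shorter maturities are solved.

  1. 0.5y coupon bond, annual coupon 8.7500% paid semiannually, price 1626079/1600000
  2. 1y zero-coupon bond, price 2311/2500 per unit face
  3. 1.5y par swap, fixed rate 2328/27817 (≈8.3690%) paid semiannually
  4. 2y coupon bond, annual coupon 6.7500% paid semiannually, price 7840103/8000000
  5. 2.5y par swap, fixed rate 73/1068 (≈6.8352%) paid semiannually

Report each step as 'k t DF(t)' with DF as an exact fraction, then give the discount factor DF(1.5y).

1 1/2 9737/10000
2 1 2311/2500
3 3/2 2209/2500
4 2 2143/2500
5 5/2 8467/10000
DF(1.5y) = 2209/2500 ≈ 0.883600

step 1 [0.5y] bond c/2=7/160: DF=(1626079/1600000 − 7/160·(0))/(1+7/160) = 9737/10000 ≈ 0.973700
step 2 [1y] zero: DF = P = 2311/2500 ≈ 0.924400
step 3 [1.5y] swap r/2=1164/27817: DF=(1 − 1164/27817·(0.973700+0.924400))/(1+1164/27817) = 2209/2500 ≈ 0.883600
step 4 [2y] bond c/2=27/800: DF=(7840103/8000000 − 27/800·(0.973700+0.924400+0.883600))/(1+27/800) = 2143/2500 ≈ 0.857200
step 5 [2.5y] swap r/2=73/2136: DF=(1 − 73/2136·(0.973700+0.924400+0.883600+0.857200))/(1+73/2136) = 8467/10000 ≈ 0.846700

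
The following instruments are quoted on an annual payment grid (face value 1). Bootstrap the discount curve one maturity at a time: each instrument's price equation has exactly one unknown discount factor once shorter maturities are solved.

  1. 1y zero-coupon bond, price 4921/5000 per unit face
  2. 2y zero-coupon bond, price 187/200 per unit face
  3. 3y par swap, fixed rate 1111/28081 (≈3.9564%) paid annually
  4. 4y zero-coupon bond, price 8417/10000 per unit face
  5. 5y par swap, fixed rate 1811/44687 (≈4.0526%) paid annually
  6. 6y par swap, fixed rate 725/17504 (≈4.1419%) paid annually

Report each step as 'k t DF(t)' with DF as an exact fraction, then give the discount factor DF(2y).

1 1 4921/5000
2 2 187/200
3 3 8889/10000
4 4 8417/10000
5 5 8189/10000
6 6 313/400
DF(2y) = 187/200 ≈ 0.935000

step 1 [1y] zero: DF = P = 4921/5000 ≈ 0.984200
step 2 [2y] zero: DF = P = 187/200 ≈ 0.935000
step 3 [3y] swap r/1=1111/28081: DF=(1 − 1111/28081·(0.984200+0.935000))/(1+1111/28081) = 8889/10000 ≈ 0.888900
step 4 [4y] zero: DF = P = 8417/10000 ≈ 0.841700
step 5 [5y] swap r/1=1811/44687: DF=(1 − 1811/44687·(0.984200+0.935000+0.888900+0.841700))/(1+1811/44687) = 8189/10000 ≈ 0.818900
step 6 [6y] swap r/1=725/17504: DF=(1 − 725/17504·(0.984200+0.935000+0.888900+0.841700+0.818900))/(1+725/17504) = 313/400 ≈ 0.782500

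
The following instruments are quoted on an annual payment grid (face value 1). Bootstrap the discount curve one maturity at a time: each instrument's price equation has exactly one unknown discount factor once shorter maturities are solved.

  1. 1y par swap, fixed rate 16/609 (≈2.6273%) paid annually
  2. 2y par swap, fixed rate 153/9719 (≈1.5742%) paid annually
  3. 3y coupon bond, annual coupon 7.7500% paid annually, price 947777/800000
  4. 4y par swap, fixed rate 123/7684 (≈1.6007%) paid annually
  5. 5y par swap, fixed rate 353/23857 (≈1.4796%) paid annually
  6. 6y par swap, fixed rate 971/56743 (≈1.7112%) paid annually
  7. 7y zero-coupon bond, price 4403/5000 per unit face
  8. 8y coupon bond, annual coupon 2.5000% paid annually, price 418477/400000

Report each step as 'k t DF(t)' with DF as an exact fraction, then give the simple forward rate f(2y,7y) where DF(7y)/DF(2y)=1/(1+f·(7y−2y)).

step 1 [1y] swap r/1=16/609: DF=(1 − 16/609·(0))/(1+16/609) = 609/625 ≈ 0.974400
step 2 [2y] swap r/1=153/9719: DF=(1 − 153/9719·(0.974400))/(1+153/9719) = 4847/5000 ≈ 0.969400
step 3 [3y] bond c/1=31/400: DF=(947777/800000 − 31/400·(0.974400+0.969400))/(1+31/400) = 9597/10000 ≈ 0.959700
step 4 [4y] swap r/1=123/7684: DF=(1 − 123/7684·(0.974400+0.969400+0.959700))/(1+123/7684) = 1877/2000 ≈ 0.938500
step 5 [5y] swap r/1=353/23857: DF=(1 − 353/23857·(0.974400+0.969400+0.959700+0.938500))/(1+353/23857) = 4647/5000 ≈ 0.929400
step 6 [6y] swap r/1=971/56743: DF=(1 − 971/56743·(0.974400+0.969400+0.959700+0.938500+0.929400))/(1+971/56743) = 9029/10000 ≈ 0.902900
step 7 [7y] zero: DF = P = 4403/5000 ≈ 0.880600
step 8 [8y] bond c/1=1/40: DF=(418477/400000 − 1/40·(0.974400+0.969400+0.959700+0.938500+0.929400+0.902900+0.880600))/(1+1/40) = 538/625 ≈ 0.860800

1 1 609/625
2 2 4847/5000
3 3 9597/10000
4 4 1877/2000
5 5 4647/5000
6 6 9029/10000
7 7 4403/5000
8 8 538/625
f(2y,7y) = ((4847/5000)/(4403/5000) − 1)/(5) = 12/595 ≈ 2.0168%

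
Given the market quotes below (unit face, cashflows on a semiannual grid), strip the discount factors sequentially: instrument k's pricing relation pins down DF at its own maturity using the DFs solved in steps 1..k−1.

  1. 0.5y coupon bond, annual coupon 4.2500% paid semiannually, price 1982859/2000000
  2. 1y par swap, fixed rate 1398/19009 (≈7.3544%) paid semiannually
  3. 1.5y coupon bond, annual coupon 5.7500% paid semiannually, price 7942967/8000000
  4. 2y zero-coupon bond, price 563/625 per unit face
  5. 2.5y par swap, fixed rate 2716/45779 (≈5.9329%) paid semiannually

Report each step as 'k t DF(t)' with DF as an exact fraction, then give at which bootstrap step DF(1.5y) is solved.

1 1/2 2427/2500
2 1 9301/10000
3 3/2 114/125
4 2 563/625
5 5/2 4321/5000
DF(1.5y) is solved at step 3

step 1 [0.5y] bond c/2=17/800: DF=(1982859/2000000 − 17/800·(0))/(1+17/800) = 2427/2500 ≈ 0.970800
step 2 [1y] swap r/2=699/19009: DF=(1 − 699/19009·(0.970800))/(1+699/19009) = 9301/10000 ≈ 0.930100
step 3 [1.5y] bond c/2=23/800: DF=(7942967/8000000 − 23/800·(0.970800+0.930100))/(1+23/800) = 114/125 ≈ 0.912000
step 4 [2y] zero: DF = P = 563/625 ≈ 0.900800
step 5 [2.5y] swap r/2=1358/45779: DF=(1 − 1358/45779·(0.970800+0.930100+0.912000+0.900800))/(1+1358/45779) = 4321/5000 ≈ 0.864200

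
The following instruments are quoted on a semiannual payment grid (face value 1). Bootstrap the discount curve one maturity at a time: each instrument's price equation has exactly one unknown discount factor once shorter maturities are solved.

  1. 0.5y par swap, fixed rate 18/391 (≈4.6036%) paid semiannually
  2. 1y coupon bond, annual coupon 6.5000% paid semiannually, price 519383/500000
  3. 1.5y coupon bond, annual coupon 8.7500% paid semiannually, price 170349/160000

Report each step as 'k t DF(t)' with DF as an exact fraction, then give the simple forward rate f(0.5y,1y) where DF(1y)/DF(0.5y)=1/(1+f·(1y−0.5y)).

step 1 [0.5y] swap r/2=9/391: DF=(1 − 9/391·(0))/(1+9/391) = 391/400 ≈ 0.977500
step 2 [1y] bond c/2=13/400: DF=(519383/500000 − 13/400·(0.977500))/(1+13/400) = 9753/10000 ≈ 0.975300
step 3 [1.5y] bond c/2=7/160: DF=(170349/160000 − 7/160·(0.977500+0.975300))/(1+7/160) = 4691/5000 ≈ 0.938200

1 1/2 391/400
2 1 9753/10000
3 3/2 4691/5000
f(0.5y,1y) = ((391/400)/(9753/10000) − 1)/(1/2) = 44/9753 ≈ 0.4511%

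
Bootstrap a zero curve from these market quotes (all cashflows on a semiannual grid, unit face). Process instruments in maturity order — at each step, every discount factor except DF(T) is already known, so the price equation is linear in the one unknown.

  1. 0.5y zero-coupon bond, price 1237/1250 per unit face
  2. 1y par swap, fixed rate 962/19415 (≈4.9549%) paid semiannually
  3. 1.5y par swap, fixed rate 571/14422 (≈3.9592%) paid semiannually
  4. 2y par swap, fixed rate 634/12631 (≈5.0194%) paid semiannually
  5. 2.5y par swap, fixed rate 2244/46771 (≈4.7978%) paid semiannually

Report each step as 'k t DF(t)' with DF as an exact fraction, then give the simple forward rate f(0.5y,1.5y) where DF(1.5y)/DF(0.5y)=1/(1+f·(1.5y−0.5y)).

step 1 [0.5y] zero: DF = P = 1237/1250 ≈ 0.989600
step 2 [1y] swap r/2=481/19415: DF=(1 − 481/19415·(0.989600))/(1+481/19415) = 9519/10000 ≈ 0.951900
step 3 [1.5y] swap r/2=571/28844: DF=(1 − 571/28844·(0.989600+0.951900))/(1+571/28844) = 9429/10000 ≈ 0.942900
step 4 [2y] swap r/2=317/12631: DF=(1 − 317/12631·(0.989600+0.951900+0.942900))/(1+317/12631) = 9049/10000 ≈ 0.904900
step 5 [2.5y] swap r/2=1122/46771: DF=(1 − 1122/46771·(0.989600+0.951900+0.942900+0.904900))/(1+1122/46771) = 4439/5000 ≈ 0.887800

1 1/2 1237/1250
2 1 9519/10000
3 3/2 9429/10000
4 2 9049/10000
5 5/2 4439/5000
f(0.5y,1.5y) = ((1237/1250)/(9429/10000) − 1)/(1) = 467/9429 ≈ 4.9528%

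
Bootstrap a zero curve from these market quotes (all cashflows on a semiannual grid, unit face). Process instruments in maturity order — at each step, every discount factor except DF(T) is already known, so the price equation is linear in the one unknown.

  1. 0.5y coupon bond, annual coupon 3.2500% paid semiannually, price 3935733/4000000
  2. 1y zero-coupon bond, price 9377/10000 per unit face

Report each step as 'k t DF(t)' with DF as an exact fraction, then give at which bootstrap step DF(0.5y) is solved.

1 1/2 4841/5000
2 1 9377/10000
DF(0.5y) is solved at step 1

step 1 [0.5y] bond c/2=13/800: DF=(3935733/4000000 − 13/800·(0))/(1+13/800) = 4841/5000 ≈ 0.968200
step 2 [1y] zero: DF = P = 9377/10000 ≈ 0.937700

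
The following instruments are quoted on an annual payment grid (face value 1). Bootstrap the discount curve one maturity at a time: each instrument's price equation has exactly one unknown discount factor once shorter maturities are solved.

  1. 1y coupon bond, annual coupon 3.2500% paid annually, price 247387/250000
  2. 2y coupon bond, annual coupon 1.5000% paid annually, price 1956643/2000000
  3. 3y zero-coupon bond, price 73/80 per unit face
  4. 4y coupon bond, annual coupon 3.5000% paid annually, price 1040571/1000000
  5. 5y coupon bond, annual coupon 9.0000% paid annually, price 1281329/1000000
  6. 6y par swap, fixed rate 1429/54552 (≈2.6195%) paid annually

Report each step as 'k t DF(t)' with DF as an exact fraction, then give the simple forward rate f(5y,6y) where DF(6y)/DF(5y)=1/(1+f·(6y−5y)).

1 1 599/625
2 2 9497/10000
3 3 73/80
4 4 91/100
5 5 347/400
6 6 8571/10000
f(5y,6y) = ((347/400)/(8571/10000) − 1)/(1) = 104/8571 ≈ 1.2134%

step 1 [1y] bond c/1=13/400: DF=(247387/250000 − 13/400·(0))/(1+13/400) = 599/625 ≈ 0.958400
step 2 [2y] bond c/1=3/200: DF=(1956643/2000000 − 3/200·(0.958400))/(1+3/200) = 9497/10000 ≈ 0.949700
step 3 [3y] zero: DF = P = 73/80 ≈ 0.912500
step 4 [4y] bond c/1=7/200: DF=(1040571/1000000 − 7/200·(0.958400+0.949700+0.912500))/(1+7/200) = 91/100 ≈ 0.910000
step 5 [5y] bond c/1=9/100: DF=(1281329/1000000 − 9/100·(0.958400+0.949700+0.912500+0.910000))/(1+9/100) = 347/400 ≈ 0.867500
step 6 [6y] swap r/1=1429/54552: DF=(1 − 1429/54552·(0.958400+0.949700+0.912500+0.910000+0.867500))/(1+1429/54552) = 8571/10000 ≈ 0.857100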